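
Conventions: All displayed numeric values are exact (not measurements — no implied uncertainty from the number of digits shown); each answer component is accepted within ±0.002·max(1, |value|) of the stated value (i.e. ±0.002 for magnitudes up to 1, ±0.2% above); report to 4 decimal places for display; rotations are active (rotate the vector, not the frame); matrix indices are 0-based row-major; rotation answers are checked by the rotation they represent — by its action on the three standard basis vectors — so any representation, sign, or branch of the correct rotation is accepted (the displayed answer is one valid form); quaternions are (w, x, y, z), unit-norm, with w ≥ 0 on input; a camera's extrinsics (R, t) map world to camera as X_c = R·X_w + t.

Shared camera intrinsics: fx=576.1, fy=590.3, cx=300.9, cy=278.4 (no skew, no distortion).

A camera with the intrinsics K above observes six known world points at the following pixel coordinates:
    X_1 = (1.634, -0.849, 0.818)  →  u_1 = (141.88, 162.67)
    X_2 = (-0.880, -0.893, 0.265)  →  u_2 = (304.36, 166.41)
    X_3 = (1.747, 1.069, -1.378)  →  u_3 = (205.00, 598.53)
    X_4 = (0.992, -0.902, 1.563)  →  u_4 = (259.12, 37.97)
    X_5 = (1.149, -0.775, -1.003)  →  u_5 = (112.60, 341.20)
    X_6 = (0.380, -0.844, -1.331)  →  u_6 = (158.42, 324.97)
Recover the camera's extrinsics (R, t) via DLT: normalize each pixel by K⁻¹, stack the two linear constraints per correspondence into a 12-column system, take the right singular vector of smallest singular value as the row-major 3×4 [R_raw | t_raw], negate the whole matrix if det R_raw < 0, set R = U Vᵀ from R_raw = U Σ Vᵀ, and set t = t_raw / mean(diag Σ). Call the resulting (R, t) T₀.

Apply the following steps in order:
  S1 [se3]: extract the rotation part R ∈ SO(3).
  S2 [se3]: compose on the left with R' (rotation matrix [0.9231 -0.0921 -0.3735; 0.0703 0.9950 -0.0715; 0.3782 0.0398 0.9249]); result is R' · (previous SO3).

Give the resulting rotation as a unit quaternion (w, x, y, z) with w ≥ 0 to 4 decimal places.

rotation (quat) = (0.5508, 0.3303, 0.7512, -0.1524)

source (pnp_recover): camera pose = R=[-0.4895 0.7158 0.4980; 0.3060 0.6758 -0.6705; -0.8166 -0.1758 -0.5498], t=(0.1099, -0.0101, 4.8602)
after S1 (rot_of_se3): [-0.4895 0.7158 0.4980; 0.3060 0.6758 -0.6705; -0.8166 -0.1758 -0.5498]
after S2 (compose_so3): [-0.1750 0.6642 0.7268; 0.3285 0.7353 -0.5928; -0.9282 0.1350 -0.3468]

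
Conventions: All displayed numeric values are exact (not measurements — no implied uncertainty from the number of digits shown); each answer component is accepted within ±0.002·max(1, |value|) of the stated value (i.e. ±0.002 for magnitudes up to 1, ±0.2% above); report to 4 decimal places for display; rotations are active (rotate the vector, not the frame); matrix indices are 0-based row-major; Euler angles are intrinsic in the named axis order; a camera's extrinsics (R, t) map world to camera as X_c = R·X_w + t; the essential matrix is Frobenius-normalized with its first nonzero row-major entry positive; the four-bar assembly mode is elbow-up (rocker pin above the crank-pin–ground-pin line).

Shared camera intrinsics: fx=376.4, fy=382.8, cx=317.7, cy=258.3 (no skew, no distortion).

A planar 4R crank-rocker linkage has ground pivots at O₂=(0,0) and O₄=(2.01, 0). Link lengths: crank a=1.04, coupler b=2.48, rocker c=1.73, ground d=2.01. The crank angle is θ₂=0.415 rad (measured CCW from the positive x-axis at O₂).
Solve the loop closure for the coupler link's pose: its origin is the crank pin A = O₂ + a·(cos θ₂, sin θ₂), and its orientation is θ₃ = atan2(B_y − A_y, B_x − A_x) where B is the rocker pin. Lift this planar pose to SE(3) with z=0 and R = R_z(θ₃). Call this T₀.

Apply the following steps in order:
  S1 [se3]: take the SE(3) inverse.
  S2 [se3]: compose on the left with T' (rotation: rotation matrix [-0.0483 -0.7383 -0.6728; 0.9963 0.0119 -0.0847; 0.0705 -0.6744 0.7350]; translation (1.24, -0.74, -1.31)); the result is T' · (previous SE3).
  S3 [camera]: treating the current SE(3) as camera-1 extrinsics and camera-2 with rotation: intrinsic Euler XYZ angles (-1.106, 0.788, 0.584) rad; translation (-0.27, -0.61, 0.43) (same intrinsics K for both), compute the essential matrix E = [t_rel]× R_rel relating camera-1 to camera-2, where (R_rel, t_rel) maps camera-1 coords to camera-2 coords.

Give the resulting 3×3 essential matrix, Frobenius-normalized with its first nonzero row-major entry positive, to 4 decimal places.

matrix = [0.2660 0.1924 -0.0519; 0.0196 -0.4621 0.5051; 0.6012 0.1374 0.2006]

source (fourbar_fk): coupler pose = R=[0.9597 -0.2810 0.0000; 0.2810 0.9597 0.0000; 0.0000 0.0000 1.0000], t=(0.9517, 0.4193, 0.0000)
after S1 (invert_se3): R=[0.9597 0.2810 0.0000; -0.2810 0.9597 0.0000; 0.0000 0.0000 1.0000], t=(-1.0312, -0.1350, 0.0000)
after S2 (compose_se3): R=[0.1610 -0.7221 -0.6728; 0.9529 0.2914 -0.0847; 0.2572 -0.6274 0.7350], t=(1.3895, -1.7690, -1.2917)
after S3 (essential): [0.2660 0.1924 -0.0519; 0.0196 -0.4621 0.5051; 0.6012 0.1374 0.2006]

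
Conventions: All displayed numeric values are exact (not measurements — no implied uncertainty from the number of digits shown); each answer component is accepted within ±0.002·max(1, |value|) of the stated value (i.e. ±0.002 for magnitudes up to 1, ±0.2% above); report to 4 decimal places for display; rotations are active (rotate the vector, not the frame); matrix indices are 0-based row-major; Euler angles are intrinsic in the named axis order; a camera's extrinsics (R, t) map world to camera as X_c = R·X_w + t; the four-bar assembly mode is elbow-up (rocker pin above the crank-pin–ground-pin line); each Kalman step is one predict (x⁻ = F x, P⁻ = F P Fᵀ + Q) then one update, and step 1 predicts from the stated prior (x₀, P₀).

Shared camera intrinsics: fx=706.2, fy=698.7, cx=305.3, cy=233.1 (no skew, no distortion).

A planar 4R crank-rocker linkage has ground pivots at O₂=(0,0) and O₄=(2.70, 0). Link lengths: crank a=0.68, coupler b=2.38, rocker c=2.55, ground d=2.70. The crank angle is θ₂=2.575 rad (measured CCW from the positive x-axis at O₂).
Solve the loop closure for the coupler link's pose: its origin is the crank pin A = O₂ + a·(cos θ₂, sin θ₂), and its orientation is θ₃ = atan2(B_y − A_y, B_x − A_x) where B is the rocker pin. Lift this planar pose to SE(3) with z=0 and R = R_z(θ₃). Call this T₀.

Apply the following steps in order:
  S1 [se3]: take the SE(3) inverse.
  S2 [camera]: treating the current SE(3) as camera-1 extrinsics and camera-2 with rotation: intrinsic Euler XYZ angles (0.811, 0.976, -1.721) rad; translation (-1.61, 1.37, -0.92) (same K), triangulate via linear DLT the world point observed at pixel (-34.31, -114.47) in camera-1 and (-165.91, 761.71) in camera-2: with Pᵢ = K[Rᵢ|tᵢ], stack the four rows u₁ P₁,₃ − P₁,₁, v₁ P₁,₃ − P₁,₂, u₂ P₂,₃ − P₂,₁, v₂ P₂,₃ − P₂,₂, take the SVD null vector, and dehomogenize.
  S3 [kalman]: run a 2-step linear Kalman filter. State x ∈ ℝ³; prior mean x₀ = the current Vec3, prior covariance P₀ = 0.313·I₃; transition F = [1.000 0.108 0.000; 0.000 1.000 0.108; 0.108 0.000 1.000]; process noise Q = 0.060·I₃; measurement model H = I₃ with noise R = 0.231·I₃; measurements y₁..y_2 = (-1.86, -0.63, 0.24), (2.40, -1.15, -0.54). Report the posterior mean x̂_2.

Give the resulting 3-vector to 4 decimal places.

source (fourbar_fk): coupler pose = R=[0.7199 -0.6941 0.0000; 0.6941 0.7199 0.0000; 0.0000 0.0000 1.0000], t=(-0.5737, 0.3650, 0.0000)
after S1 (invert_se3): R=[0.7199 0.6941 0.0000; -0.6941 0.7199 0.0000; 0.0000 0.0000 1.0000], t=(0.1597, -0.6610, 0.0000)
after S2 (triangulate): (-0.5755, -0.9292, 1.8705)
after S3 (kf_track): (0.2773, -0.8107, 0.1810)

result = (0.2773, -0.8107, 0.1810)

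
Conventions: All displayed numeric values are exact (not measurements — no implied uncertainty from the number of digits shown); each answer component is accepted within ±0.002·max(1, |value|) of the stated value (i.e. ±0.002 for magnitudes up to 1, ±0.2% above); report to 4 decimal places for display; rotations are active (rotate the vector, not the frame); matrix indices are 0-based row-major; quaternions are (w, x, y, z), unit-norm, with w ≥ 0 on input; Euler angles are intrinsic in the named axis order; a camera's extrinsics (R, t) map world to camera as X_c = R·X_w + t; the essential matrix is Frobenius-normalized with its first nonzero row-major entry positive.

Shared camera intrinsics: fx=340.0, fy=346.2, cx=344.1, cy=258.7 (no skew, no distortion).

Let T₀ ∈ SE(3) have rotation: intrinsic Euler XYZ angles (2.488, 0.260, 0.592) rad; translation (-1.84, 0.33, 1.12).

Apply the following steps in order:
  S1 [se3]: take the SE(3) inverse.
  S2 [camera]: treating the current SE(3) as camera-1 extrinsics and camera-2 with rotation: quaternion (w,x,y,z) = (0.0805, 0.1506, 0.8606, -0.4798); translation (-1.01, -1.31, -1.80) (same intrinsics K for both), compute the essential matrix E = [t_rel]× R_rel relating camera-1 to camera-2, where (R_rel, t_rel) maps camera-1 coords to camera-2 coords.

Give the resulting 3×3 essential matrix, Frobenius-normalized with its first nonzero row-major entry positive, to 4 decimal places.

matrix = [0.0737 0.6415 0.2288; -0.4327 0.2103 -0.0561; 0.5222 0.0088 0.1527]

after S1 (invert_se3): R=[0.8019 -0.3133 0.5087; -0.5393 -0.7460 0.3907; 0.2571 -0.5876 -0.7672], t=(1.0092, -1.1836, 1.5262)
after S2 (essential): [0.0737 0.6415 0.2288; -0.4327 0.2103 -0.0561; 0.5222 0.0088 0.1527]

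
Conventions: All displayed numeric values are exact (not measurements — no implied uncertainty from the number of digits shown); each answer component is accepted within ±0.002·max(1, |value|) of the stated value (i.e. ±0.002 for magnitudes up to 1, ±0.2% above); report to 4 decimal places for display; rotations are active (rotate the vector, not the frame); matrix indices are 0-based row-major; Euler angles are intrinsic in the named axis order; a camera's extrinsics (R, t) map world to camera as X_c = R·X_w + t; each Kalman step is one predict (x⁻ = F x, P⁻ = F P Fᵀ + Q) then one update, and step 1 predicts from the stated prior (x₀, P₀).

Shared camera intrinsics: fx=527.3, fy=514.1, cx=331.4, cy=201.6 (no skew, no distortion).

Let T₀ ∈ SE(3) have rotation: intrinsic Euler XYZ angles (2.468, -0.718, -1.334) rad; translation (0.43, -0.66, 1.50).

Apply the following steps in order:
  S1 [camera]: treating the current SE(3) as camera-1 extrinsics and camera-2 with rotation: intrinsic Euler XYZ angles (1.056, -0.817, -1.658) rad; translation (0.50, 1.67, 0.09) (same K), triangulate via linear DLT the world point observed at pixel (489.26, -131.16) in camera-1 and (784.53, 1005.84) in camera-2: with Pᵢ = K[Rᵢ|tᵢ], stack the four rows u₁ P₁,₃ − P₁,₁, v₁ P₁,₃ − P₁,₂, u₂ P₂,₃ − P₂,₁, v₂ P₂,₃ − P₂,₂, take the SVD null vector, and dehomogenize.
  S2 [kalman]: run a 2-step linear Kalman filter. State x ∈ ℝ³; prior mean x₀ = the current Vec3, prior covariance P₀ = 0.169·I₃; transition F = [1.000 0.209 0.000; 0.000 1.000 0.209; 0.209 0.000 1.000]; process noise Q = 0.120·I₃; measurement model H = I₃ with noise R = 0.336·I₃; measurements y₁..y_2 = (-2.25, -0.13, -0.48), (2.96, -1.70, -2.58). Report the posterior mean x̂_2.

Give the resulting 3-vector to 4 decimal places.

after S1 (triangulate): (-1.5328, 0.4873, -0.4467)
after S2 (kf_track): (0.2568, -0.6604, -1.6369)

result = (0.2568, -0.6604, -1.6369)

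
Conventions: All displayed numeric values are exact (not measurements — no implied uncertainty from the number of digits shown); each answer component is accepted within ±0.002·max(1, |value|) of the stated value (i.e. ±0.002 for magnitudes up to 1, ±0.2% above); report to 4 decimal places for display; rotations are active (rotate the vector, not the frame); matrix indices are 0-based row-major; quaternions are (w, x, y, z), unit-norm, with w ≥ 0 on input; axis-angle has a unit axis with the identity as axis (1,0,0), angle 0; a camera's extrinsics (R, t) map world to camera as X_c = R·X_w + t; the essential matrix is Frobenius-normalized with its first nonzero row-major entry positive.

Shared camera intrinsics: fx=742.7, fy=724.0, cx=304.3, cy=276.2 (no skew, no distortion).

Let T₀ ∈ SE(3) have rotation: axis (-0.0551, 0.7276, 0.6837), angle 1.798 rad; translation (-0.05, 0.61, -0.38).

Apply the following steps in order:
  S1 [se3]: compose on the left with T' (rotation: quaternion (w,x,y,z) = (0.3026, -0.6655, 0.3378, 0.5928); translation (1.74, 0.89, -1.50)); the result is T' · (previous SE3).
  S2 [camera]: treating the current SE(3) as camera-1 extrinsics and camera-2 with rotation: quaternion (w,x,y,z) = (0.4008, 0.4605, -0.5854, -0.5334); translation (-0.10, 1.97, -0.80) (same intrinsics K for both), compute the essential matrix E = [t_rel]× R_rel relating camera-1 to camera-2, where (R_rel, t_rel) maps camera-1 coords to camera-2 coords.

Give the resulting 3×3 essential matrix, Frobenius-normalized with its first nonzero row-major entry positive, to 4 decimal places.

matrix = [0.2774 0.2219 -0.5663; -0.1817 -0.2310 -0.3883; 0.3663 0.3954 0.1597]

after S1 (compose_se3): R=[-0.0727 -0.7166 -0.6937; -0.9497 0.2622 -0.1714; 0.3047 0.6463 -0.6996], t=(1.4656, 0.2302, -1.4084)
after S2 (essential): [0.2774 0.2219 -0.5663; -0.1817 -0.2310 -0.3883; 0.3663 0.3954 0.1597]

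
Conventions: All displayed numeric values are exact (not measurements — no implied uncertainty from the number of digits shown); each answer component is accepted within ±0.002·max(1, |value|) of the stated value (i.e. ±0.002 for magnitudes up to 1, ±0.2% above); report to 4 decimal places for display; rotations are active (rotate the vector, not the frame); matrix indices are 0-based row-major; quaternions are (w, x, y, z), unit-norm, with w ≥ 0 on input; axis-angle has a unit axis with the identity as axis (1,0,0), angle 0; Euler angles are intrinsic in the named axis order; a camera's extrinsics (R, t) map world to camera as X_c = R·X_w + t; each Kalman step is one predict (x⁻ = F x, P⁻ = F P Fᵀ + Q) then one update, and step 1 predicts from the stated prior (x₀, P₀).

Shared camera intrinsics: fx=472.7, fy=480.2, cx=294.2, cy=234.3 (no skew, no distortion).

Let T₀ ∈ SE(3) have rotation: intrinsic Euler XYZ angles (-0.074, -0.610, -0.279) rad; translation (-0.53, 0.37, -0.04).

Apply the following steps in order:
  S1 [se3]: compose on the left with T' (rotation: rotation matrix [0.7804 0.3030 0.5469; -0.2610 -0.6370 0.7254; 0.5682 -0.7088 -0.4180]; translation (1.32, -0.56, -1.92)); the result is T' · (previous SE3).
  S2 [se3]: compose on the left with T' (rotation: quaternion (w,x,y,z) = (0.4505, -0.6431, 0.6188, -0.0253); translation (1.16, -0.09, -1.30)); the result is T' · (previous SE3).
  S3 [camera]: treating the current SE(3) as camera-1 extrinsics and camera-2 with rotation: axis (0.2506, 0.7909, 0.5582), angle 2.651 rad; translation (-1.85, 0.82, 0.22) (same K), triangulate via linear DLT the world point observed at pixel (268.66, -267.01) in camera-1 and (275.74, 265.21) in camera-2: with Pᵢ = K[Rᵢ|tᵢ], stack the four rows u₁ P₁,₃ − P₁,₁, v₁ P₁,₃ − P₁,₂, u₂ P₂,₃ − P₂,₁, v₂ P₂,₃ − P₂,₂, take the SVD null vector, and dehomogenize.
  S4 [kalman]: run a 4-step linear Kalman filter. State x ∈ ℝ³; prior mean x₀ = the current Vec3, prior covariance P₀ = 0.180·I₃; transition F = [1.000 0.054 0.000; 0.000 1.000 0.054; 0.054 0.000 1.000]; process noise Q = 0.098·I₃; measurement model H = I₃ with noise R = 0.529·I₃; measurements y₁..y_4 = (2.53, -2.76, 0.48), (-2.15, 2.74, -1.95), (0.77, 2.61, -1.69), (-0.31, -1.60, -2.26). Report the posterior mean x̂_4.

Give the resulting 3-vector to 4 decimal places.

after S1 (compose_se3): R=[0.8556 0.5174 0.0183; 0.3565 -0.6144 0.7038; 0.3754 -0.5956 -0.7101], t=(0.9966, -0.6864, -2.4667)
after S2 (compose_se3): R=[0.1452 0.2441 -0.9588; -0.4334 -0.8555 -0.2834; -0.8894 0.4567 -0.0184], t=(0.4673, -2.3756, 0.0584)
after S3 (triangulate): (-1.9413, 0.5187, 0.4389)
after S4 (kf_track): (-0.3593, 0.2159, -1.3890)

result = (-0.3593, 0.2159, -1.3890)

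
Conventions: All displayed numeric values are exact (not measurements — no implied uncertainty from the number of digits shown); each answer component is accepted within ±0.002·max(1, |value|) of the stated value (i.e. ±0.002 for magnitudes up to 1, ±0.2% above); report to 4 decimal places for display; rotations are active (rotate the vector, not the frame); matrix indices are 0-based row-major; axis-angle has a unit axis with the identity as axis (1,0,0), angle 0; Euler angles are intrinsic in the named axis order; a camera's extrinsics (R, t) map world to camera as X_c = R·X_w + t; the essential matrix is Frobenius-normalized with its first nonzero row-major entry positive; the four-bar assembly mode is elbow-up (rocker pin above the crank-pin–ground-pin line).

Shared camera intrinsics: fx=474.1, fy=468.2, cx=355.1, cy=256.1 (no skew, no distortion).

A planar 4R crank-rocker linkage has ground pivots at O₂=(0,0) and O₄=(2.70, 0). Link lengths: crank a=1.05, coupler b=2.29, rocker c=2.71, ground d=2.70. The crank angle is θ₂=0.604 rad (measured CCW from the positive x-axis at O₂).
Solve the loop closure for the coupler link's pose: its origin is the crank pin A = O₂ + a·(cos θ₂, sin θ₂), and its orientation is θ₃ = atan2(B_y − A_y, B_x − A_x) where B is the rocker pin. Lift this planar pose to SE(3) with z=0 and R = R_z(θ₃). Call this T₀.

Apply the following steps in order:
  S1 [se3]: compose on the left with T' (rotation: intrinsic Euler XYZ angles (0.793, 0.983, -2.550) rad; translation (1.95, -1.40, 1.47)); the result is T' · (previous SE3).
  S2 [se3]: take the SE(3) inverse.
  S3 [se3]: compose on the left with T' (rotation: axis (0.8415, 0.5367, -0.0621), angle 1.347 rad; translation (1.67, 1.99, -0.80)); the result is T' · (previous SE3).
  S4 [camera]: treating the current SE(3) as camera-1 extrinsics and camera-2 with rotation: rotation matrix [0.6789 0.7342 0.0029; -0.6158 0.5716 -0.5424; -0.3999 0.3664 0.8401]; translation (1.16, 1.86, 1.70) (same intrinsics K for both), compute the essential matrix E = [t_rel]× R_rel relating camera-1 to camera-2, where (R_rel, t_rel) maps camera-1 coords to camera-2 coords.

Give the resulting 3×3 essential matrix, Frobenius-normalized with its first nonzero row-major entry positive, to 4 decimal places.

matrix = [0.5499 -0.3943 -0.0728; 0.2596 0.0718 0.5170; -0.0029 0.1896 0.4013]

source (fourbar_fk): coupler pose = R=[0.4786 -0.8780 0.0000; 0.8780 0.4786 0.0000; 0.0000 0.0000 1.0000], t=(0.8642, 0.5963, 0.0000)
after S1 (compose_se3): R=[0.0513 0.5522 0.8322; -0.6439 0.6552 -0.3951; -0.7634 -0.5156 0.3891], t=(1.7366, -2.3137, 0.9986)
after S2 (invert_se3): R=[0.0513 -0.6439 -0.7634; 0.5522 0.6552 -0.5156; 0.8322 -0.3951 0.3891], t=(-0.8165, 1.0719, -2.7478)
after S3 (compose_se3): R=[0.6687 -0.4184 -0.6146; -0.4432 0.4394 -0.7814; 0.5970 0.7949 0.1084], t=(0.1543, 4.5565, -0.1058)
after S4 (essential): [0.5499 -0.3943 -0.0728; 0.2596 0.0718 0.5170; -0.0029 0.1896 0.4013]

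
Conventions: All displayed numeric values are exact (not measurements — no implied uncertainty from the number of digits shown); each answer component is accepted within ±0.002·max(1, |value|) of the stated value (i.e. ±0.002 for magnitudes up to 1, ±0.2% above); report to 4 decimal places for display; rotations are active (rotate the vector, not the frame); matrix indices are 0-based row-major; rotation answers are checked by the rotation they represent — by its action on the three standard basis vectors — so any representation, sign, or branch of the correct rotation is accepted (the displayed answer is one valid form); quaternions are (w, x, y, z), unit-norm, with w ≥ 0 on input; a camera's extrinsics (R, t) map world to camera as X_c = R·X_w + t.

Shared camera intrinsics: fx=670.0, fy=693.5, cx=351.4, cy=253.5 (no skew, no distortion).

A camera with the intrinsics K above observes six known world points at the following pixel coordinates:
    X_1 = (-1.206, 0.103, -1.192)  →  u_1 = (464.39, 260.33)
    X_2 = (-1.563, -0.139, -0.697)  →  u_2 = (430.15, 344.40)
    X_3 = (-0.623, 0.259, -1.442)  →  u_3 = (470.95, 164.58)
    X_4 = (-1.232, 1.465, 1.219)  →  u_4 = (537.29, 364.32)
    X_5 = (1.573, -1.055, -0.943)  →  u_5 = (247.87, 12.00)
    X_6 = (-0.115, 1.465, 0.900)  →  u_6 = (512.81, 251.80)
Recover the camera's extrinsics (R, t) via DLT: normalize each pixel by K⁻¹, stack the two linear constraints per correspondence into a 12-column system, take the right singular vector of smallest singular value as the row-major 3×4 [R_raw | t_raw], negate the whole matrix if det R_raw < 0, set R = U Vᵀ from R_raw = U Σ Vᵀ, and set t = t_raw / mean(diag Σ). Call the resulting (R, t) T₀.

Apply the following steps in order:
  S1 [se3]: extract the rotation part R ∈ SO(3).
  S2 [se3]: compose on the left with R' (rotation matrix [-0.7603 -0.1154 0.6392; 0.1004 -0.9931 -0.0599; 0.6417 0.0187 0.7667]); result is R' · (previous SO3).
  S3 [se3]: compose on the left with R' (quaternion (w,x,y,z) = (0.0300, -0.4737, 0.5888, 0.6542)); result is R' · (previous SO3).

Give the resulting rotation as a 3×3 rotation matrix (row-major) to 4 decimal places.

source (pnp_recover): camera pose = R=[-0.1933 0.9776 -0.0835; -0.8570 -0.1268 0.4995; 0.4777 0.1681 0.8623], t=(0.3401, -0.3799, 6.1707)
after S1 (rot_of_se3): [-0.1933 0.9776 -0.0835; -0.8570 -0.1268 0.4995; 0.4777 0.1681 0.8623]
after S2 (compose_so3): [0.5512 -0.6212 0.5570; 0.8031 0.2140 -0.5561; 0.2263 0.7539 0.6169]
after S3 (compose_so3): [-0.9146 -0.2271 -0.3345; -0.3499 0.8592 0.3734; 0.2026 0.4586 -0.8653]

rotation (matrix) = ((-0.9146, -0.2271, -0.3345), (-0.3499, 0.8592, 0.3734), (0.2026, 0.4586, -0.8653))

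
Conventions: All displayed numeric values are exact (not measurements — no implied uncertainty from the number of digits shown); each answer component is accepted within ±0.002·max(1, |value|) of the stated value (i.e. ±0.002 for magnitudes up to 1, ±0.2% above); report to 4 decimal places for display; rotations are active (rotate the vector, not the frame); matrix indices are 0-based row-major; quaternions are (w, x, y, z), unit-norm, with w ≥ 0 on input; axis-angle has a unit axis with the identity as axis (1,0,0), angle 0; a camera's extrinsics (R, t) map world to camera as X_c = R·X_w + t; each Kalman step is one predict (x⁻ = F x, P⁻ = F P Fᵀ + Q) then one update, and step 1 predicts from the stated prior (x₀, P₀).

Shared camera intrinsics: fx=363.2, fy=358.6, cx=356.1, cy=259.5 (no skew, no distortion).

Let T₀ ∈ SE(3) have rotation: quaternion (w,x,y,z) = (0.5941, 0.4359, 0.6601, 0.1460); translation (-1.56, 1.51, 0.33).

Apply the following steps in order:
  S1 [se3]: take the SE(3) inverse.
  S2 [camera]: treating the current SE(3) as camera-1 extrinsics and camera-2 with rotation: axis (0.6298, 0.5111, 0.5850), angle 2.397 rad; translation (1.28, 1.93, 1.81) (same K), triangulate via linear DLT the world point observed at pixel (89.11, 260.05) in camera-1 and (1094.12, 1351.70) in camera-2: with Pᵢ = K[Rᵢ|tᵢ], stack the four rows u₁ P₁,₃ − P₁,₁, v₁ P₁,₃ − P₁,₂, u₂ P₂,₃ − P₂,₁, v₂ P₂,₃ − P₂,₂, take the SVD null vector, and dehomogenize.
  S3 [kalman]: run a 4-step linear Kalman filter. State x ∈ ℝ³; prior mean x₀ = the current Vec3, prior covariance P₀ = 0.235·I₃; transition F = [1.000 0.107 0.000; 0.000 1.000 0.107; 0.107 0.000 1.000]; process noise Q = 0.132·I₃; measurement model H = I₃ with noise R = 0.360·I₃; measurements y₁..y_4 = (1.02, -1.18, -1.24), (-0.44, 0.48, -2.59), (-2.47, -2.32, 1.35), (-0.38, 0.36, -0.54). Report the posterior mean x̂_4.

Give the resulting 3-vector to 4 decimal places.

result = (-0.7961, -0.5751, -0.3196)

after S1 (invert_se3): R=[0.0859 0.7489 -0.6570; 0.4020 0.5774 0.7107; 0.9116 -0.3252 -0.2515], t=(-0.7801, -0.4792, 1.9961)
after S2 (triangulate): (0.8310, -0.9536, 0.9851)
after S3 (kf_track): (-0.7961, -0.5751, -0.3196)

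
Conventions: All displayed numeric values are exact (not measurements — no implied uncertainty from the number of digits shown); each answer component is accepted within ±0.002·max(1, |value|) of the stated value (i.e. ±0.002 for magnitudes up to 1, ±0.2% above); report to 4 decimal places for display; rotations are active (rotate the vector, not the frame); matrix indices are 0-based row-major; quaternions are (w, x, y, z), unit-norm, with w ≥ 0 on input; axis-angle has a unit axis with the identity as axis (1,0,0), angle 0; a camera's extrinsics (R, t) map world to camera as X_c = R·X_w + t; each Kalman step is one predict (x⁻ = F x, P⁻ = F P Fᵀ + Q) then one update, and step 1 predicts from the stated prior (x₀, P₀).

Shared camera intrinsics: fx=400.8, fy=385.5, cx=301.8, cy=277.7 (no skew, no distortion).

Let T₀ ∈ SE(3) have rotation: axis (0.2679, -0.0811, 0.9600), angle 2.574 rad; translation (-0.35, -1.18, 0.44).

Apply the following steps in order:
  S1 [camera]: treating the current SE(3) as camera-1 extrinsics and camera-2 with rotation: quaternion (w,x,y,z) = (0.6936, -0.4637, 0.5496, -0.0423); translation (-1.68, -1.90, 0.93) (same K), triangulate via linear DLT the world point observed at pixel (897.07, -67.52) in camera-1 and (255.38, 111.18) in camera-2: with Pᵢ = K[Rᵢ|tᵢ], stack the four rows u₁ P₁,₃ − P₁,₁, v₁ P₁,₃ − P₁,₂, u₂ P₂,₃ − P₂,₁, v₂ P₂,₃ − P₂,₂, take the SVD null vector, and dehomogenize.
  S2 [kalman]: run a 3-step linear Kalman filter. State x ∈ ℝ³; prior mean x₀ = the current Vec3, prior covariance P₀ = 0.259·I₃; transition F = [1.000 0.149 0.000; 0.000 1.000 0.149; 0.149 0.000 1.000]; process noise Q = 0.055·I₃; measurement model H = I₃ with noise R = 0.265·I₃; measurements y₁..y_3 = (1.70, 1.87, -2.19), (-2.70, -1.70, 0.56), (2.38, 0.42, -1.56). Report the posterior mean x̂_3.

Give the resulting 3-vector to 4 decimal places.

after S1 (triangulate): (-1.0725, -1.2732, 1.5384)
after S2 (kf_track): (0.2811, -0.1009, -0.6239)

result = (0.2811, -0.1009, -0.6239)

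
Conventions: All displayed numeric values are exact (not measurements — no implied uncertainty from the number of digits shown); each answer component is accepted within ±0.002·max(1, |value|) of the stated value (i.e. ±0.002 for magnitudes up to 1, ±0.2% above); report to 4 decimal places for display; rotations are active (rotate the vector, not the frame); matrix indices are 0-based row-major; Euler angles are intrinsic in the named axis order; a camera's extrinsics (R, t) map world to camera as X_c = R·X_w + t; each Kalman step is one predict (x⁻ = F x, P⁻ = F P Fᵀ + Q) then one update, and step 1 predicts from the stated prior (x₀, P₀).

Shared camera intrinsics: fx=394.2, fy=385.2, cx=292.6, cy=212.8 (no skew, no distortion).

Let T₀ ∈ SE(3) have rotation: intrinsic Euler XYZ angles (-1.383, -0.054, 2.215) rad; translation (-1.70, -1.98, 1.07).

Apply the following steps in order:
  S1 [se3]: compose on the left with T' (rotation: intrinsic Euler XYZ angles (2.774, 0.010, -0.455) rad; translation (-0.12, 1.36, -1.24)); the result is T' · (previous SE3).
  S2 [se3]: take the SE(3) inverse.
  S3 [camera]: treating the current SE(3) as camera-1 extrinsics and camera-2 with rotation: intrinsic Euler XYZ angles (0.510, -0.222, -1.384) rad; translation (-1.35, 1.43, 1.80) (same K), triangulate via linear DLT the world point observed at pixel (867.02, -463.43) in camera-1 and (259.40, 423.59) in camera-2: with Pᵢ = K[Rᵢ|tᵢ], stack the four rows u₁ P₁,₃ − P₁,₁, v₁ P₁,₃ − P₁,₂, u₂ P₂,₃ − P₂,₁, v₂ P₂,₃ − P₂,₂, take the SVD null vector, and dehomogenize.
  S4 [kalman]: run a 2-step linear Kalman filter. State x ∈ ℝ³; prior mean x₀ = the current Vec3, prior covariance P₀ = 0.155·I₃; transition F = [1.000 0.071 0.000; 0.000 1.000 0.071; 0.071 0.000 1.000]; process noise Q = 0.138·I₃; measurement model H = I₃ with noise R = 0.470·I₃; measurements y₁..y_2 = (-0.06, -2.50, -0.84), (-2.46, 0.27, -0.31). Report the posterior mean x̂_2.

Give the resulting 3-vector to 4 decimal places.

after S1 (compose_se3): R=[-0.4950 -0.7792 0.3845; -0.0617 -0.4099 -0.9101; 0.8667 -0.4742 0.1548], t=(-2.5064, 1.9294, -2.6315)
after S2 (invert_se3): R=[-0.4950 -0.0617 0.8667; -0.7792 -0.4099 -0.4742; 0.3845 -0.9101 0.1548], t=(1.1592, -2.4100, 3.1269)
after S3 (triangulate): (-0.8816, 1.4876, 0.9139)
after S4 (kf_track): (-1.3262, 0.0784, -0.0671)

result = (-1.3262, 0.0784, -0.0671)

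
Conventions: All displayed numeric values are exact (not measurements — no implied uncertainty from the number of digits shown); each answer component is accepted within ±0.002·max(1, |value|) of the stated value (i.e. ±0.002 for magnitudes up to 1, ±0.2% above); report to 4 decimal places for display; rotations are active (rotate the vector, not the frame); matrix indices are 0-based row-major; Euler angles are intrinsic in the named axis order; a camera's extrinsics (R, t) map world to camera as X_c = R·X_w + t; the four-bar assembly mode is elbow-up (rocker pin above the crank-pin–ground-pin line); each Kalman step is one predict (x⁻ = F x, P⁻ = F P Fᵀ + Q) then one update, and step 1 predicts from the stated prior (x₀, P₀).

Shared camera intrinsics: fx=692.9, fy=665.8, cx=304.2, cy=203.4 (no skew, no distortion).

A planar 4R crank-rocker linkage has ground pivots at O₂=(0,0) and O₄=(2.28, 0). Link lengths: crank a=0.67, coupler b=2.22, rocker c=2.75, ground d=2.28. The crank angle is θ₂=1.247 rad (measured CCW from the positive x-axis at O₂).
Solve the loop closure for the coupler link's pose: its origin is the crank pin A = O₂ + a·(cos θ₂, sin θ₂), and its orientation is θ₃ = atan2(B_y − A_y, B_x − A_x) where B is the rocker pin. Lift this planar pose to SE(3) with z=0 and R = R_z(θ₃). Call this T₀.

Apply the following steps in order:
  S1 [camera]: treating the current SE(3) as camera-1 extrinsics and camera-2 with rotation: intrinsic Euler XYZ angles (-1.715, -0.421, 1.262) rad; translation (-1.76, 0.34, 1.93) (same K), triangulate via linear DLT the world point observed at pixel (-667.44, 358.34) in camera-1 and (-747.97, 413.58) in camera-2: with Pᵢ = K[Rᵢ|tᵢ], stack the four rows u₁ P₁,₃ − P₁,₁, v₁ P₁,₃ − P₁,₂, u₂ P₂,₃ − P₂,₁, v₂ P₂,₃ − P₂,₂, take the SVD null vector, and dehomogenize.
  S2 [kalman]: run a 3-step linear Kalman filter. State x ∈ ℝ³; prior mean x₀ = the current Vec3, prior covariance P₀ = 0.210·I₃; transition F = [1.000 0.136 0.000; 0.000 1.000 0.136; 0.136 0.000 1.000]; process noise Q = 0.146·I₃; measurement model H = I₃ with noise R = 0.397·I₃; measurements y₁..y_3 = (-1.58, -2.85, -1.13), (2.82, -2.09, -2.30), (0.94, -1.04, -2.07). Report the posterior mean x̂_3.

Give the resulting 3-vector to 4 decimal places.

source (fourbar_fk): coupler pose = R=[0.4903 -0.8716 0.0000; 0.8716 0.4903 0.0000; 0.0000 0.0000 1.0000], t=(0.2132, 0.6352, 0.0000)
after S1 (triangulate): (-1.2602, 1.5343, 1.2422)
after S2 (kf_track): (0.5374, -1.2096, -1.5036)

result = (0.5374, -1.2096, -1.5036)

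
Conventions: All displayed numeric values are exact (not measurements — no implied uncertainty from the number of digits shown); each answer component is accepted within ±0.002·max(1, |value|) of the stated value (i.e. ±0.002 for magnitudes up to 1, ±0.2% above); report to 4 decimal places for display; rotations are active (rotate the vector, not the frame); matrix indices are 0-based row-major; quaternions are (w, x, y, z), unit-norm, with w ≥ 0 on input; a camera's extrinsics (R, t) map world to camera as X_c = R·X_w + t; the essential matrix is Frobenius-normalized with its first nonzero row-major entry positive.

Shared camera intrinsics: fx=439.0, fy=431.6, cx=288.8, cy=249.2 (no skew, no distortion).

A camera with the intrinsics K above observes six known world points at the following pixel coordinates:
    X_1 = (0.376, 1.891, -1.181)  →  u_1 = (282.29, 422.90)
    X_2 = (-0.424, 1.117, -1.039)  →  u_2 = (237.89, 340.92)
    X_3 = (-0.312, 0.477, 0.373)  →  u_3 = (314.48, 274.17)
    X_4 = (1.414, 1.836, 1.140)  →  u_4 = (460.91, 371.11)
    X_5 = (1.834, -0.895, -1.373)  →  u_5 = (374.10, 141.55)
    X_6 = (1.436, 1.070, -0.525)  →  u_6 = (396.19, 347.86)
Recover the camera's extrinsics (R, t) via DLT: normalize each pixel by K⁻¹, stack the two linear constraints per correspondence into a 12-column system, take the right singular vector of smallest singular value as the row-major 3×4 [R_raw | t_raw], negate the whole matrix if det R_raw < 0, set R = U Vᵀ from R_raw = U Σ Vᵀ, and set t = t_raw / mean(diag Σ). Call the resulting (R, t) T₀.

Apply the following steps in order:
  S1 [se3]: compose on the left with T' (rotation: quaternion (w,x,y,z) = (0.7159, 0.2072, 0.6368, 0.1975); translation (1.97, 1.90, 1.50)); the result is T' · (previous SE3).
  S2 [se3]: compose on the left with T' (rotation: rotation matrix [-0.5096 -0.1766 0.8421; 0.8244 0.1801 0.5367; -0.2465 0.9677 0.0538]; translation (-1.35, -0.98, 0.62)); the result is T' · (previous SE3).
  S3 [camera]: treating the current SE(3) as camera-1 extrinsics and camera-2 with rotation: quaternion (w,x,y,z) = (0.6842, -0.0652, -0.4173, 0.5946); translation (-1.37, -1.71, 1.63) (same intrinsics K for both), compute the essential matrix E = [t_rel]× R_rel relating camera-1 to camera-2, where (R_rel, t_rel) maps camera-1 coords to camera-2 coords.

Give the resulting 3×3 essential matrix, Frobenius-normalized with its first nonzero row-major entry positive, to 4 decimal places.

source (pnp_recover): camera pose = R=[0.7357 0.0730 0.6733; -0.0110 0.9953 -0.0960; -0.6772 0.0632 0.7331], t=(0.3100, -0.0800, 5.7500)
after S1 (compose_se3): R=[-0.5910 0.0521 0.8050; 0.4236 0.8693 0.2548; -0.6865 0.4916 -0.5359], t=(7.7193, 1.7431, 1.7916)
after S2 (compose_se3): R=[-0.3517 0.2339 -0.9064; -0.7793 0.4633 0.4219; 0.5186 0.8548 0.0193], t=(-4.0830, 6.6589, 0.5006)
after S3 (essential): [0.3723 0.0969 0.1501; -0.5481 -0.1729 -0.0766; 0.0992 0.1755 -0.6728]

matrix = [0.3723 0.0969 0.1501; -0.5481 -0.1729 -0.0766; 0.0992 0.1755 -0.6728]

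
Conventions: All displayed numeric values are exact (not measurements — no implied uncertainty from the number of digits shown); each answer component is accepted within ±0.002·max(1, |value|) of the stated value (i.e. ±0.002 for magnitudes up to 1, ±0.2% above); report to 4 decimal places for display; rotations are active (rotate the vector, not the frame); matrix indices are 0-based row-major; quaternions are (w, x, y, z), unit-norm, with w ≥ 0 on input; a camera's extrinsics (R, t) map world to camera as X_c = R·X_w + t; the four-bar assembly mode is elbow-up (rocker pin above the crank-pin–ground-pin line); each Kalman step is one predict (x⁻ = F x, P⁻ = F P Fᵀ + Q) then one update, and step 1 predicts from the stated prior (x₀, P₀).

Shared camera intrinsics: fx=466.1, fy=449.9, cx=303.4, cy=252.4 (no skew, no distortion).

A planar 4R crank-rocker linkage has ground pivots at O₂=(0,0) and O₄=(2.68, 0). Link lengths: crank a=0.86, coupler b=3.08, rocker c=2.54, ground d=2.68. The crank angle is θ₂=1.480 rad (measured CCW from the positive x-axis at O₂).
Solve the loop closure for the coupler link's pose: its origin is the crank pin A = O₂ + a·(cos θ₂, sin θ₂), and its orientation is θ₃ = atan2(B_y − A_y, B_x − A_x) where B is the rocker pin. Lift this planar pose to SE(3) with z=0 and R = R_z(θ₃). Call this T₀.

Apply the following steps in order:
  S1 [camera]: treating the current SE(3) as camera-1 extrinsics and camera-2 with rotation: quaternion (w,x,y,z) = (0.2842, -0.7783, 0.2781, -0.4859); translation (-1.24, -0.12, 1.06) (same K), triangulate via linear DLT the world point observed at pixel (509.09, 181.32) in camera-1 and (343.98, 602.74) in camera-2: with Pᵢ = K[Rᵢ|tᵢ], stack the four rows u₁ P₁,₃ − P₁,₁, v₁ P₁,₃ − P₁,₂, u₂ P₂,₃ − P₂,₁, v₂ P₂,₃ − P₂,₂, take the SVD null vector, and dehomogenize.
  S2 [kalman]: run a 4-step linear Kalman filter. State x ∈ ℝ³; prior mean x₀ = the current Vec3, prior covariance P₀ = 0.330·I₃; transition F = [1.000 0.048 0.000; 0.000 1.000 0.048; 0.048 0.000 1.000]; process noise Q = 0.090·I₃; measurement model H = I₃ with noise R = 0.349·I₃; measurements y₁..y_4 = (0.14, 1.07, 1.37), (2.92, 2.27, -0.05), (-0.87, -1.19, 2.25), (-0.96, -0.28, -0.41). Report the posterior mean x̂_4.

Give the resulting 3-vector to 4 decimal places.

result = (-0.1487, -0.0048, 0.6535)

source (fourbar_fk): coupler pose = R=[0.8374 -0.5466 0.0000; 0.5466 0.8374 0.0000; 0.0000 0.0000 1.0000], t=(0.0780, 0.8565, 0.0000)
after S1 (triangulate): (-0.1533, -1.1759, 1.3422)
after S2 (kf_track): (-0.1487, -0.0048, 0.6535)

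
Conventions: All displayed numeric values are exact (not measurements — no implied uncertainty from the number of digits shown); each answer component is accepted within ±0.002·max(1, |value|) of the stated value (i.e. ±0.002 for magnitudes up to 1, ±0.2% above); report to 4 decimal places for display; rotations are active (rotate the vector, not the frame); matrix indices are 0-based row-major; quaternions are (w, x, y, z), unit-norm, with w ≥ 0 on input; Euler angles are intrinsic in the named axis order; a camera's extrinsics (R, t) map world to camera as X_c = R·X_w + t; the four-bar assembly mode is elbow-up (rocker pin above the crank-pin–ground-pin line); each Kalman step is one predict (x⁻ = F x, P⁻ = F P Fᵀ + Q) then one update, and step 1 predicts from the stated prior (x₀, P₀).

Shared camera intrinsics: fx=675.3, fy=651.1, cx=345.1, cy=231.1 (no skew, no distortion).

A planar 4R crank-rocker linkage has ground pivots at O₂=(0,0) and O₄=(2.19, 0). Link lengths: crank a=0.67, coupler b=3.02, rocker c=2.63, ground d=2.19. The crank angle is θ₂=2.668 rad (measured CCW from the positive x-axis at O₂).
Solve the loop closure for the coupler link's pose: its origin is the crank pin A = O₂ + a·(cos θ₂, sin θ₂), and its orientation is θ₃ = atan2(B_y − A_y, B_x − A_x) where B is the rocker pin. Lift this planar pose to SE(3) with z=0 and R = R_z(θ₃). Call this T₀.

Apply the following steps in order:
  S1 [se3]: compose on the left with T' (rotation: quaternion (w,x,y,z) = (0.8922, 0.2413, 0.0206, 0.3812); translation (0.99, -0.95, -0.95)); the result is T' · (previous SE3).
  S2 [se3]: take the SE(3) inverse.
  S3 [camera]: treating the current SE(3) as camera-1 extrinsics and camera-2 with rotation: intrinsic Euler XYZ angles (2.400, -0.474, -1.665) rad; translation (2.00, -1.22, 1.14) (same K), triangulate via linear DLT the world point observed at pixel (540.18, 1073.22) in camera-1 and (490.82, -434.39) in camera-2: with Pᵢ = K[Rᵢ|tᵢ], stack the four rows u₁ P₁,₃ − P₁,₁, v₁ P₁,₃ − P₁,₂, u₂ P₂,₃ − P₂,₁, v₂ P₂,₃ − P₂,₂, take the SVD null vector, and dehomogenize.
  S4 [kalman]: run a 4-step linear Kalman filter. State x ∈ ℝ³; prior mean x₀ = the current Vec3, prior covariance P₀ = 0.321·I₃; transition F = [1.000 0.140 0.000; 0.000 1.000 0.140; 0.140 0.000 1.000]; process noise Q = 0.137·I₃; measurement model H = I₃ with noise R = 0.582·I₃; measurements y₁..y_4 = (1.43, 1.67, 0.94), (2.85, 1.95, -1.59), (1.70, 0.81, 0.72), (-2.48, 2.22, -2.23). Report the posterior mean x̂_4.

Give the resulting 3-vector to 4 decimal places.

result = (-0.0362, 1.2093, -0.5907)

source (fourbar_fk): coupler pose = R=[0.6784 -0.7347 0.0000; 0.7347 0.6784 0.0000; 0.0000 0.0000 1.0000], t=(-0.5963, 0.3056, 0.0000)
after S1 (compose_se3): R=[-0.0118 -0.9753 0.2207; 0.9038 -0.1049 -0.4149; 0.4278 0.1946 0.8827], t=(0.3627, -1.1803, -0.9014)
after S2 (invert_se3): R=[-0.0118 0.9038 0.4278; -0.9753 -0.1049 0.1946; 0.2207 -0.4149 0.8827], t=(1.4567, 0.4054, 0.2259)
after S3 (triangulate): (-0.9319, -1.5392, 0.6584)
after S4 (kf_track): (-0.0362, 1.2093, -0.5907)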